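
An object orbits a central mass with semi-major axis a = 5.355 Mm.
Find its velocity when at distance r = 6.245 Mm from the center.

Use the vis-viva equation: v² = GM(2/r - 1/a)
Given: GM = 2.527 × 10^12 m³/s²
a = 5.355 Mm = 5.355 × 10^6 m
r = 6.245 Mm = 6.245 × 10^6 m
GM = 2.527 × 10^12 m³/s²
2/r − 1/a = 3.20256 × 10^-7 − 1.86741 × 10^-7 = 1.33515 × 10^-7 m⁻¹
v² = GM (2/r − 1/a) = 337392 m²/s²
v = 580.855 m/s ≈ 580.9 m/s

Final answer: 580.9 m/s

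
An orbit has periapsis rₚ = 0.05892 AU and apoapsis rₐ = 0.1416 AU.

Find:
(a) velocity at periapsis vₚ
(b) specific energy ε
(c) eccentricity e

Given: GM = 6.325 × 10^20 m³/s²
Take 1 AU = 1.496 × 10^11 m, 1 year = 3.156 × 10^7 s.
rₚ = 0.05892 AU = 8.81443 × 10^9 m
rₐ = 0.1416 AU = 2.11834 × 10^10 m
GM = 6.325 × 10^20 m³/s²
a = (rₚ + rₐ)/2 = 1.49989 × 10^10 m
e = (rₐ − rₚ)/(rₐ + rₚ) = (1.23689 × 10^10) / (2.99978 × 10^10) = 0.412328
(a) vₚ² = GM (2/rₚ − 1/a) = 6.325 × 10^20 × (2.26901 × 10^-10 − 6.66716 × 10^-11) = 1.01345 × 10^11 m²/s²;  vₚ = 318347 m/s ≈ 67.16 AU/year
(b) 2a = 2.99978 × 10^10 m;  ε = −GM/(2a) = -2.10849 × 10^10 J/kg ≈ -21.08 GJ/kg
(c) e = 0.412328 ≈ 0.4123

Final answer:
(a) velocity at periapsis vₚ = 67.16 AU/year
(b) specific energy ε = -21.08 GJ/kg
(c) eccentricity e = 0.4123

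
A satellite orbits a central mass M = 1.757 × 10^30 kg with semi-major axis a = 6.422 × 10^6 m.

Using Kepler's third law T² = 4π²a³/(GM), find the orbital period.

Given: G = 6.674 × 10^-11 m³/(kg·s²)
M = 1.757 × 10^30 kg
GM = G × M = 6.674 × 10^-11 × 1.757 × 10^30 = 1.17262 × 10^20 m³/s²
a = 6.422 × 10^6 m
a³ = 2.64857 × 10^20 m³
T = 2π √(a³/GM) = 2π √((2.64857 × 10^20) / (1.17262 × 10^20)) = 2π × 1.50289 s
T = 9.44292 s ≈ 9.443 seconds

Final answer: 9.443 seconds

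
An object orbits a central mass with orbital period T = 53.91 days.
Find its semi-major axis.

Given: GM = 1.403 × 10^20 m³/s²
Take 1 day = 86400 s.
T = 53.91 days = 4.65782 × 10^6 s
GM = 1.403 × 10^20 m³/s²
Kepler's third law: a³ = GM T² / (4π²)
T² = 2.16953 × 10^13 s²
a³ = (1.403 × 10^20) × (2.16953 × 10^13) / (4π²) = 7.71017 × 10^31 m³
a = (a³)^(1/3) = 4.25619 × 10^10 m ≈ 42.56 Gm

Final answer: 42.56 Gm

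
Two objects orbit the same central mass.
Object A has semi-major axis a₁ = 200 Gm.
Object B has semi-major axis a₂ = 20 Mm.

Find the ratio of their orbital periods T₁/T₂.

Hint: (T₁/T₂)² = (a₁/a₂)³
a₁ = 200 Gm = 2 × 10^11 m
a₂ = 20 Mm = 2 × 10^7 m
a₁/a₂ = 10000
T₁/T₂ = (a₁/a₂)^(3/2) = (10000)^1.5 = 1 × 10^6

Final answer: T₁/T₂ = 1 × 10^6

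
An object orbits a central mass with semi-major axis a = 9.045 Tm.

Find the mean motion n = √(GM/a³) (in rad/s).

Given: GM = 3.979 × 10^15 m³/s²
a = 9.045 Tm = 9.045 × 10^12 m
GM = 3.979 × 10^15 m³/s²
a³ = 7.3999 × 10^38 m³
GM/a³ = (3.979 × 10^15) / (7.3999 × 10^38) = 5.3771 × 10^-24 s⁻²
n = √(GM/a³) = 2.31886 × 10^-12 rad/s ≈ 2.319 × 10^-12 rad/s

Final answer: n = 2.319 × 10^-12 rad/s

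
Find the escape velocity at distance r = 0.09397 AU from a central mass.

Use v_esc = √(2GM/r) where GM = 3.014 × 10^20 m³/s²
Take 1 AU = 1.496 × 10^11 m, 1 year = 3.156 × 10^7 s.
r = 0.09397 AU = 1.40579 × 10^10 m
GM = 3.014 × 10^20 m³/s²
2GM/r = 2 × (3.014 × 10^20) / (1.40579 × 10^10) = 4.28798 × 10^10 m²/s²
v_esc = √(2GM/r) = 207074 m/s ≈ 43.68 AU/year

Final answer: 43.68 AU/year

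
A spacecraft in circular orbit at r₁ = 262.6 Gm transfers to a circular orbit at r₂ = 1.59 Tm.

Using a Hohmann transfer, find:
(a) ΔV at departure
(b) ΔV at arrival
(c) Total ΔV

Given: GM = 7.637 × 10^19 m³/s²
r₁ = 262.6 Gm = 2.626 × 10^11 m
r₂ = 1.59 Tm = 1.59 × 10^12 m
GM = 7.637 × 10^19 m³/s²
Transfer ellipse: a_t = (r₁ + r₂)/2 = 9.263 × 10^11 m
Circular speed at r₁: v₁ = √(GM/r₁) = 17053.5 m/s
Transfer speed at r₁ (periapsis): v₁ₜ = √(GM(2/r₁ − 1/a_t)) = 22342.8 m/s
(a) ΔV₁ = v₁ₜ − v₁ = 5289.24 m/s ≈ 5.289 km/s
Circular speed at r₂: v₂ = √(GM/r₂) = 6930.47 m/s
Transfer speed at r₂ (apoapsis): v₂ₜ = √(GM(2/r₂ − 1/a_t)) = 3690.07 m/s
(b) ΔV₂ = v₂ − v₂ₜ = 3240.4 m/s ≈ 3.24 km/s
(c) ΔV_total = ΔV₁ + ΔV₂ = 8529.64 m/s ≈ 8.53 km/s

Final answer:
(a) ΔV₁ = 5.289 km/s
(b) ΔV₂ = 3.24 km/s
(c) ΔV_total = 8.53 km/s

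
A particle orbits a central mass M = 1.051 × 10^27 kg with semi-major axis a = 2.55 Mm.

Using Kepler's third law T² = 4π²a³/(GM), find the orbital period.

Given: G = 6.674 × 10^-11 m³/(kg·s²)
M = 1.051 × 10^27 kg
GM = G × M = 6.674 × 10^-11 × 1.051 × 10^27 = 7.01437 × 10^16 m³/s²
a = 2.55 Mm = 2.55 × 10^6 m
a³ = 1.65814 × 10^19 m³
T = 2π √(a³/GM) = 2π √((1.65814 × 10^19) / (7.01437 × 10^16)) = 2π × 15.375 s
T = 96.6041 s ≈ 1.61 minutes

Final answer: 1.61 minutes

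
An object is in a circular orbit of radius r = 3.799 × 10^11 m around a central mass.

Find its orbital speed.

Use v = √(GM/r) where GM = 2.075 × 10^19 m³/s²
r = 3.799 × 10^11 m
GM = 2.075 × 10^19 m³/s²
GM/r = (2.075 × 10^19) / (3.799 × 10^11) = 5.46196 × 10^7 m²/s²
v = √(GM/r) = 7390.51 m/s ≈ 7.391 km/s

Final answer: 7.391 km/s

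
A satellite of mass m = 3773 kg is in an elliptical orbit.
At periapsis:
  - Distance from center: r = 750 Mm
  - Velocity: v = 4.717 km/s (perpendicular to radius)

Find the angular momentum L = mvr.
r = 750 Mm = 7.5 × 10^8 m
v = 4.717 km/s = 4717 m/s
vr = 4717 × 7.5 × 10^8 = 3.53775 × 10^12 m²/s
L = m × vr = 3773 × 3.53775 × 10^12 = 1.33479 × 10^16 kg·m²/s ≈ 1.335 × 10^16 kg·m²/s

Final answer: L = 1.335 × 10^16 kg·m²/s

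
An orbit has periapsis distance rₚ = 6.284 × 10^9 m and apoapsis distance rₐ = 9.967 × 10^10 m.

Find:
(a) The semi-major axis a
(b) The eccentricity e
rₚ = 6.284 × 10^9 m
rₐ = 9.967 × 10^10 m
(a) a = (rₚ + rₐ)/2 = 5.2977 × 10^10 m ≈ 5.298 × 10^10 m
(b) e = (rₐ − rₚ)/(rₐ + rₚ) = (9.3386 × 10^10) / (1.05954 × 10^11) = 0.881382

Final answer:
(a) a = 5.298 × 10^10 m
(b) e = 0.8814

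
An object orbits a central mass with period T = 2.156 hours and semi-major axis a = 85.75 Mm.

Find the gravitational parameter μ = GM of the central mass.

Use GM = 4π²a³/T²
T = 2.156 hours = 7761.6 s
a = 85.75 Mm = 8.575 × 10^7 m
a³ = 6.30525 × 10^23 m³
T² = 6.02424 × 10^7 s²
GM = 4π² × (6.30525 × 10^23) / (6.02424 × 10^7) = 4.13199 × 10^17 m³/s²
GM ≈ 4.132 × 10^17 m³/s²

Final answer: GM = 4.132 × 10^17 m³/s²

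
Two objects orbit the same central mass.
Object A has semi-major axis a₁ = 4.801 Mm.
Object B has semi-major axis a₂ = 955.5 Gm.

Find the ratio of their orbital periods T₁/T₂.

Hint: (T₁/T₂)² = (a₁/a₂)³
a₁ = 4.801 Mm = 4.801 × 10^6 m
a₂ = 955.5 Gm = 9.555 × 10^11 m
a₁/a₂ = 5.02459 × 10^-6
T₁/T₂ = (a₁/a₂)^(3/2) = (5.02459 × 10^-6)^1.5 = 1.12629 × 10^-8

Final answer: T₁/T₂ = 1.126 × 10^-8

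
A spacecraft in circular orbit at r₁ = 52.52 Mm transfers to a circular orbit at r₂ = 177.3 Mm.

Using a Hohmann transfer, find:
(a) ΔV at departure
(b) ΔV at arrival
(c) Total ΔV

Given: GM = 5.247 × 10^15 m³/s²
r₁ = 52.52 Mm = 5.252 × 10^7 m
r₂ = 177.3 Mm = 1.773 × 10^8 m
GM = 5.247 × 10^15 m³/s²
Transfer ellipse: a_t = (r₁ + r₂)/2 = 1.1491 × 10^8 m
Circular speed at r₁: v₁ = √(GM/r₁) = 9995.24 m/s
Transfer speed at r₁ (periapsis): v₁ₜ = √(GM(2/r₁ − 1/a_t)) = 12415.6 m/s
(a) ΔV₁ = v₁ₜ − v₁ = 2420.39 m/s ≈ 2.42 km/s
Circular speed at r₂: v₂ = √(GM/r₂) = 5440.03 m/s
Transfer speed at r₂ (apoapsis): v₂ₜ = √(GM(2/r₂ − 1/a_t)) = 3677.77 m/s
(b) ΔV₂ = v₂ − v₂ₜ = 1762.26 m/s ≈ 1.762 km/s
(c) ΔV_total = ΔV₁ + ΔV₂ = 4182.65 m/s ≈ 4.183 km/s

Final answer:
(a) ΔV₁ = 2.42 km/s
(b) ΔV₂ = 1.762 km/s
(c) ΔV_total = 4.183 km/s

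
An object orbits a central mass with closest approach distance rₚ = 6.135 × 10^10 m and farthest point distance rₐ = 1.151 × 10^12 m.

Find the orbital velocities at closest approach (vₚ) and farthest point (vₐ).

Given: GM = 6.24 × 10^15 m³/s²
rₚ = 6.135 × 10^10 m
rₐ = 1.151 × 10^12 m
GM = 6.24 × 10^15 m³/s²
a = (rₚ + rₐ)/2 = 6.06175 × 10^11 m
Vis-viva: v² = GM (2/r − 1/a)
vₚ² = 6.24 × 10^15 × (3.25998 × 10^-11 − 1.64969 × 10^-12) = 193129 m²/s²
vₚ = 439.464 m/s ≈ 439.5 m/s
vₐ² = 6.24 × 10^15 × (1.73762 × 10^-12 − 1.64969 × 10^-12) = 548.688 m²/s²
vₐ = 23.4241 m/s ≈ 23.42 m/s

Final answer: vₚ = 439.5 m/s, vₐ = 23.42 m/s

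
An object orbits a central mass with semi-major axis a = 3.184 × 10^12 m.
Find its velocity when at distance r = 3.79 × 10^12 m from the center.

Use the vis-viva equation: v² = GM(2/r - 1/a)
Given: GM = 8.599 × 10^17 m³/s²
a = 3.184 × 10^12 m
r = 3.79 × 10^12 m
GM = 8.599 × 10^17 m³/s²
2/r − 1/a = 5.27704 × 10^-13 − 3.1407 × 10^-13 = 2.13634 × 10^-13 m⁻¹
v² = GM (2/r − 1/a) = 183704 m²/s²
v = 428.607 m/s ≈ 428.6 m/s

Final answer: 428.6 m/s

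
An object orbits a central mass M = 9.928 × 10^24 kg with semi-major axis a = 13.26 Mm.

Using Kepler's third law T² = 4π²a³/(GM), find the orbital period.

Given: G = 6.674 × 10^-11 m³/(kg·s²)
M = 9.928 × 10^24 kg
GM = G × M = 6.674 × 10^-11 × 9.928 × 10^24 = 6.62595 × 10^14 m³/s²
a = 13.26 Mm = 1.326 × 10^7 m
a³ = 2.33147 × 10^21 m³
T = 2π √(a³/GM) = 2π √((2.33147 × 10^21) / (6.62595 × 10^14)) = 2π × 1875.82 s
T = 11786.1 s ≈ 3.274 hours

Final answer: 3.274 hours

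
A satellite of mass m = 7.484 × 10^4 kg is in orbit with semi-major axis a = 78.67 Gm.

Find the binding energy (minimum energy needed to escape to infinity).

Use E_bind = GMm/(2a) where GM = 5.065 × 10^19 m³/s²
a = 78.67 Gm = 7.867 × 10^10 m
GM = 5.065 × 10^19 m³/s²
m = 7.484 × 10^4 kg
GMm = 5.065 × 10^19 × 74840 = 3.79065 × 10^24 m³·kg/s²
2a = 1.5734 × 10^11 m
E_bind = GMm/(2a) = 2.40921 × 10^13 J ≈ 24.09 TJ

Final answer: 24.09 TJ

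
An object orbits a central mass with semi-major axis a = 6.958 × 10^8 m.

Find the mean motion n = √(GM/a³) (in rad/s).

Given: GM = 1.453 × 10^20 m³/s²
a = 6.958 × 10^8 m
GM = 1.453 × 10^20 m³/s²
a³ = 3.36863 × 10^26 m³
GM/a³ = (1.453 × 10^20) / (3.36863 × 10^26) = 4.31333 × 10^-7 s⁻²
n = √(GM/a³) = 0.000656759 rad/s ≈ 0.0006568 rad/s

Final answer: n = 0.0006568 rad/s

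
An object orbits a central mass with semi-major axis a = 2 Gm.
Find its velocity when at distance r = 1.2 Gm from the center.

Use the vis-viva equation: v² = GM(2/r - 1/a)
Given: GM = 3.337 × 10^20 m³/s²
a = 2 Gm = 2 × 10^9 m
r = 1.2 Gm = 1.2 × 10^9 m
GM = 3.337 × 10^20 m³/s²
2/r − 1/a = 1.66667 × 10^-9 − 5 × 10^-10 = 1.16667 × 10^-9 m⁻¹
v² = GM (2/r − 1/a) = 3.89317 × 10^11 m²/s²
v = 623952 m/s ≈ 624 km/s

Final answer: 624 km/s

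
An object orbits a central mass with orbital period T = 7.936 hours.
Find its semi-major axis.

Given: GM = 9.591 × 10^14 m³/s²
T = 7.936 hours = 28569.6 s
GM = 9.591 × 10^14 m³/s²
Kepler's third law: a³ = GM T² / (4π²)
T² = 8.16222 × 10^8 s²
a³ = (9.591 × 10^14) × (8.16222 × 10^8) / (4π²) = 1.98295 × 10^22 m³
a = (a³)^(1/3) = 2.70668 × 10^7 m ≈ 2.707 × 10^7 m

Final answer: 2.707 × 10^7 m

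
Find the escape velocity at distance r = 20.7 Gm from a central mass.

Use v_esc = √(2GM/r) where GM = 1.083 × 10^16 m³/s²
r = 20.7 Gm = 2.07 × 10^10 m
GM = 1.083 × 10^16 m³/s²
2GM/r = 2 × (1.083 × 10^16) / (2.07 × 10^10) = 1.04638 × 10^6 m²/s²
v_esc = √(2GM/r) = 1022.93 m/s ≈ 1.023 km/s

Final answer: 1.023 km/s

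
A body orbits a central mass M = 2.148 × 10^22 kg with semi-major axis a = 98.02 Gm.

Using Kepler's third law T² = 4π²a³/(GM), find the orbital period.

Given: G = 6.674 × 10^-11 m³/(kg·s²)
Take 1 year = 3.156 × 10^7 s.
M = 2.148 × 10^22 kg
GM = G × M = 6.674 × 10^-11 × 2.148 × 10^22 = 1.43358 × 10^12 m³/s²
a = 98.02 Gm = 9.802 × 10^10 m
a³ = 9.41768 × 10^32 m³
T = 2π √(a³/GM) = 2π √((9.41768 × 10^32) / (1.43358 × 10^12)) = 2π × 2.56308 × 10^10 s
T = 1.61043 × 10^11 s ≈ 5103 years

Final answer: 5103 years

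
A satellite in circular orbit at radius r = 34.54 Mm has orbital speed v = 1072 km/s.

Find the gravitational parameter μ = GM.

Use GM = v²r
r = 34.54 Mm = 3.454 × 10^7 m
v = 1072 km/s = 1.072 × 10^6 m/s
v² = 1.14918 × 10^12 m²/s²
GM = v²r = 1.14918 × 10^12 × 3.454 × 10^7 = 3.96928 × 10^19 m³/s²
GM ≈ 3.969 × 10^19 m³/s²

Final answer: GM = 3.969 × 10^19 m³/s²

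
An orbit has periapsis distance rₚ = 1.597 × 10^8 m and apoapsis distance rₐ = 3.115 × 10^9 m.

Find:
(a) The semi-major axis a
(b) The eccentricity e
rₚ = 1.597 × 10^8 m
rₐ = 3.115 × 10^9 m
(a) a = (rₚ + rₐ)/2 = 1.63735 × 10^9 m ≈ 1.637 × 10^9 m
(b) e = (rₐ − rₚ)/(rₐ + rₚ) = (2.9553 × 10^9) / (3.2747 × 10^9) = 0.902464

Final answer:
(a) a = 1.637 × 10^9 m
(b) e = 0.9025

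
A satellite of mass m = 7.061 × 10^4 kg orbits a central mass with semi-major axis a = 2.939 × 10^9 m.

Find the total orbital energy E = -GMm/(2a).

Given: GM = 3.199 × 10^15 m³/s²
a = 2.939 × 10^9 m
GM = 3.199 × 10^15 m³/s²
2a = 5.878 × 10^9 m
GMm = 3.199 × 10^15 × 70610 = 2.25881 × 10^20 m³·kg/s²
E = −GMm/(2a) = -3.84283 × 10^10 J ≈ -38.43 GJ

Final answer: -38.43 GJ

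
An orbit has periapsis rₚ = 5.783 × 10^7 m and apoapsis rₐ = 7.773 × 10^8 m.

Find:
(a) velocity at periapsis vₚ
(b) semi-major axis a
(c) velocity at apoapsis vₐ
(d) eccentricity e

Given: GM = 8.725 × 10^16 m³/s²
rₚ = 5.783 × 10^7 m
rₐ = 7.773 × 10^8 m
GM = 8.725 × 10^16 m³/s²
a = (rₚ + rₐ)/2 = 4.17565 × 10^8 m
e = (rₐ − rₚ)/(rₐ + rₚ) = (7.1947 × 10^8) / (8.3513 × 10^8) = 0.861507
(a) vₚ² = GM (2/rₚ − 1/a) = 8.725 × 10^16 × (3.45841 × 10^-8 − 2.39484 × 10^-9) = 2.80852 × 10^9 m²/s²;  vₚ = 52995.4 m/s ≈ 53 km/s
(b) a = 4.17565 × 10^8 m ≈ 4.176 × 10^8 m
(c) vₐ² = GM (2/rₐ − 1/a) = 8.725 × 10^16 × (2.57301 × 10^-9 − 2.39484 × 10^-9) = 1.55455 × 10^7 m²/s²;  vₐ = 3942.78 m/s ≈ 3.943 km/s
(d) e = 0.861507 ≈ 0.8615

Final answer:
(a) velocity at periapsis vₚ = 53 km/s
(b) semi-major axis a = 4.176 × 10^8 m
(c) velocity at apoapsis vₐ = 3.943 km/s
(d) eccentricity e = 0.8615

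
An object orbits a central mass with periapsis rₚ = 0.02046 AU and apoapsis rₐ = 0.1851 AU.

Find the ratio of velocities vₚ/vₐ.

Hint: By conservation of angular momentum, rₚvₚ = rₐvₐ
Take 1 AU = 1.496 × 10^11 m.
rₚ = 0.02046 AU = 3.06082 × 10^9 m
rₐ = 0.1851 AU = 2.7691 × 10^10 m
rₚvₚ = rₐvₐ  ⇒  vₚ/vₐ = rₐ/rₚ
vₚ/vₐ = (2.7691 × 10^10) / (3.06082 × 10^9) = 9.04692

Final answer: vₚ/vₐ = 9.047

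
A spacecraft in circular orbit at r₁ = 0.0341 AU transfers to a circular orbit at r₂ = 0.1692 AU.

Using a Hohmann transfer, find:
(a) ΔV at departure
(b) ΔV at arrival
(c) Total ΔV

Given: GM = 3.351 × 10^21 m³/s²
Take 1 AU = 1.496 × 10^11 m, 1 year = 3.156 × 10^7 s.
r₁ = 0.0341 AU = 5.10136 × 10^9 m
r₂ = 0.1692 AU = 2.53123 × 10^10 m
GM = 3.351 × 10^21 m³/s²
Transfer ellipse: a_t = (r₁ + r₂)/2 = 1.52068 × 10^10 m
Circular speed at r₁: v₁ = √(GM/r₁) = 810484 m/s
Transfer speed at r₁ (periapsis): v₁ₜ = √(GM(2/r₁ − 1/a_t)) = 1.04566 × 10^6 m/s
(a) ΔV₁ = v₁ₜ − v₁ = 235177 m/s ≈ 49.61 AU/year
Circular speed at r₂: v₂ = √(GM/r₂) = 363849 m/s
Transfer speed at r₂ (apoapsis): v₂ₜ = √(GM(2/r₂ − 1/a_t)) = 210739 m/s
(b) ΔV₂ = v₂ − v₂ₜ = 153110 m/s ≈ 32.3 AU/year
(c) ΔV_total = ΔV₁ + ΔV₂ = 388287 m/s ≈ 81.91 AU/year

Final answer:
(a) ΔV₁ = 49.61 AU/year
(b) ΔV₂ = 32.3 AU/year
(c) ΔV_total = 81.91 AU/year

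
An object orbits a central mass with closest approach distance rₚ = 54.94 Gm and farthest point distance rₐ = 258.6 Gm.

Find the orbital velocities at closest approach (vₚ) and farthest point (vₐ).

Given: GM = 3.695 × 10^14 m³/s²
rₚ = 54.94 Gm = 5.494 × 10^10 m
rₐ = 258.6 Gm = 2.586 × 10^11 m
GM = 3.695 × 10^14 m³/s²
a = (rₚ + rₐ)/2 = 1.5677 × 10^11 m
Vis-viva: v² = GM (2/r − 1/a)
vₚ² = 3.695 × 10^14 × (3.64033 × 10^-11 − 6.37877 × 10^-12) = 11094.1 m²/s²
vₚ = 105.328 m/s ≈ 105.3 m/s
vₐ² = 3.695 × 10^14 × (7.73395 × 10^-12 − 6.37877 × 10^-12) = 500.739 m²/s²
vₐ = 22.3772 m/s ≈ 22.38 m/s

Final answer: vₚ = 105.3 m/s, vₐ = 22.38 m/s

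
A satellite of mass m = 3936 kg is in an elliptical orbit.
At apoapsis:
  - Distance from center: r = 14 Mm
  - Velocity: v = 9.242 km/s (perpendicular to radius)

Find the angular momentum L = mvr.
r = 14 Mm = 1.4 × 10^7 m
v = 9.242 km/s = 9242 m/s
vr = 9242 × 1.4 × 10^7 = 1.29388 × 10^11 m²/s
L = m × vr = 3936 × 1.29388 × 10^11 = 5.09271 × 10^14 kg·m²/s ≈ 5.093 × 10^14 kg·m²/s

Final answer: L = 5.093 × 10^14 kg·m²/s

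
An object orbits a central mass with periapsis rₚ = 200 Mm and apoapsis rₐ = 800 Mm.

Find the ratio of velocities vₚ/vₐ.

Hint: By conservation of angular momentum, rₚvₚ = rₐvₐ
rₚ = 200 Mm = 2 × 10^8 m
rₐ = 800 Mm = 8 × 10^8 m
rₚvₚ = rₐvₐ  ⇒  vₚ/vₐ = rₐ/rₚ
vₚ/vₐ = (8 × 10^8) / (2 × 10^8) = 4

Final answer: vₚ/vₐ = 4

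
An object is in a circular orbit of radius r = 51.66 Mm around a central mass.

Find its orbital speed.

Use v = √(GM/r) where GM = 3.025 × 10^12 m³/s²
r = 51.66 Mm = 5.166 × 10^7 m
GM = 3.025 × 10^12 m³/s²
GM/r = (3.025 × 10^12) / (5.166 × 10^7) = 58555.9 m²/s²
v = √(GM/r) = 241.983 m/s ≈ 242 m/s

Final answer: 242 m/s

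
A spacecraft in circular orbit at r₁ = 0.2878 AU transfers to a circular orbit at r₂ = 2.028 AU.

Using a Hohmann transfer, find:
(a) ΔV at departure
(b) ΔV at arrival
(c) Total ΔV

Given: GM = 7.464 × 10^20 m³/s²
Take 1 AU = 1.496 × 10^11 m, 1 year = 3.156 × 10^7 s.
r₁ = 0.2878 AU = 4.30549 × 10^10 m
r₂ = 2.028 AU = 3.03389 × 10^11 m
GM = 7.464 × 10^20 m³/s²
Transfer ellipse: a_t = (r₁ + r₂)/2 = 1.73222 × 10^11 m
Circular speed at r₁: v₁ = √(GM/r₁) = 131666 m/s
Transfer speed at r₁ (periapsis): v₁ₜ = √(GM(2/r₁ − 1/a_t)) = 174250 m/s
(a) ΔV₁ = v₁ₜ − v₁ = 42583.8 m/s ≈ 8.984 AU/year
Circular speed at r₂: v₂ = √(GM/r₂) = 49600.5 m/s
Transfer speed at r₂ (apoapsis): v₂ₜ = √(GM(2/r₂ − 1/a_t)) = 24728.4 m/s
(b) ΔV₂ = v₂ − v₂ₜ = 24872.1 m/s ≈ 5.247 AU/year
(c) ΔV_total = ΔV₁ + ΔV₂ = 67455.9 m/s ≈ 14.23 AU/year

Final answer:
(a) ΔV₁ = 8.984 AU/year
(b) ΔV₂ = 5.247 AU/year
(c) ΔV_total = 14.23 AU/year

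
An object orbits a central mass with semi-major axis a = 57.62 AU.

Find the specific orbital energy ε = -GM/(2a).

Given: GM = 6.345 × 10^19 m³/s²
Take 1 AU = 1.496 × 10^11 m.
a = 57.62 AU = 8.61995 × 10^12 m
GM = 6.345 × 10^19 m³/s²
2a = 1.72399 × 10^13 m
ε = −GM/(2a) = -3.68041 × 10^6 J/kg ≈ -3.68 MJ/kg

Final answer: -3.68 MJ/kg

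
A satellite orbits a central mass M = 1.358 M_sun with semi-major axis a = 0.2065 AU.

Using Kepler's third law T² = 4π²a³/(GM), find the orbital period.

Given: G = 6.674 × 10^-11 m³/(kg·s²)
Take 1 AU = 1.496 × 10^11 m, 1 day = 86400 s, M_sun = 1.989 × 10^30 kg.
M = 1.358 M_sun = 2.70106 × 10^30 kg
GM = G × M = 6.674 × 10^-11 × 2.70106 × 10^30 = 1.80269 × 10^20 m³/s²
a = 0.2065 AU = 3.08924 × 10^10 m
a³ = 2.94819 × 10^31 m³
T = 2π √(a³/GM) = 2π √((2.94819 × 10^31) / (1.80269 × 10^20)) = 2π × 404406 s
T = 2.54095 × 10^6 s ≈ 29.41 days

Final answer: 29.41 days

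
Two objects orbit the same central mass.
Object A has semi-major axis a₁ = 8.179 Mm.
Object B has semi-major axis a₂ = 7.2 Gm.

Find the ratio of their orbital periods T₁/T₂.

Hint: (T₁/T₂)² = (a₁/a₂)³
a₁ = 8.179 Mm = 8.179 × 10^6 m
a₂ = 7.2 Gm = 7.2 × 10^9 m
a₁/a₂ = 0.00113597
T₁/T₂ = (a₁/a₂)^(3/2) = (0.00113597)^1.5 = 3.8287 × 10^-5

Final answer: T₁/T₂ = 3.829 × 10^-5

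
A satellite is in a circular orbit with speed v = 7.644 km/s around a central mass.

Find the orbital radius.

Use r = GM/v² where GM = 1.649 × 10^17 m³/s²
v = 7.644 km/s = 7644 m/s
GM = 1.649 × 10^17 m³/s²
v² = 5.84307 × 10^7 m²/s²
r = GM/v² = (1.649 × 10^17) / (5.84307 × 10^7) = 2.82214 × 10^9 m ≈ 2.822 Gm

Final answer: 2.822 Gm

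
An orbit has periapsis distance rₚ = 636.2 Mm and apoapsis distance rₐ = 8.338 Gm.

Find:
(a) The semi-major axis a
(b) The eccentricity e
rₚ = 636.2 Mm = 6.362 × 10^8 m
rₐ = 8.338 Gm = 8.338 × 10^9 m
(a) a = (rₚ + rₐ)/2 = 4.4871 × 10^9 m ≈ 4.487 Gm
(b) e = (rₐ − rₚ)/(rₐ + rₚ) = (7.7018 × 10^9) / (8.9742 × 10^9) = 0.858216

Final answer:
(a) a = 4.487 Gm
(b) e = 0.8582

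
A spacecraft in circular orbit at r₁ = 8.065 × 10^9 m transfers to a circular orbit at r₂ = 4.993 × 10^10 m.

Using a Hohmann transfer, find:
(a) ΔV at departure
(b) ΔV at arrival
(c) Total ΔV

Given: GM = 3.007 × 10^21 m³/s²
r₁ = 8.065 × 10^9 m
r₂ = 4.993 × 10^10 m
GM = 3.007 × 10^21 m³/s²
Transfer ellipse: a_t = (r₁ + r₂)/2 = 2.89975 × 10^10 m
Circular speed at r₁: v₁ = √(GM/r₁) = 610611 m/s
Transfer speed at r₁ (periapsis): v₁ₜ = √(GM(2/r₁ − 1/a_t)) = 801244 m/s
(a) ΔV₁ = v₁ₜ − v₁ = 190634 m/s ≈ 190.6 km/s
Circular speed at r₂: v₂ = √(GM/r₂) = 245406 m/s
Transfer speed at r₂ (apoapsis): v₂ₜ = √(GM(2/r₂ − 1/a_t)) = 129422 m/s
(b) ΔV₂ = v₂ − v₂ₜ = 115985 m/s ≈ 116 km/s
(c) ΔV_total = ΔV₁ + ΔV₂ = 306618 m/s ≈ 306.6 km/s

Final answer:
(a) ΔV₁ = 190.6 km/s
(b) ΔV₂ = 116 km/s
(c) ΔV_total = 306.6 km/s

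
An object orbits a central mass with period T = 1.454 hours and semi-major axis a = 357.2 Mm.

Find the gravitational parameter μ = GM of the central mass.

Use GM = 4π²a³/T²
T = 1.454 hours = 5234.4 s
a = 357.2 Mm = 3.572 × 10^8 m
a³ = 4.55758 × 10^25 m³
T² = 2.73989 × 10^7 s²
GM = 4π² × (4.55758 × 10^25) / (2.73989 × 10^7) = 6.5669 × 10^19 m³/s²
GM ≈ 6.567 × 10^19 m³/s²

Final answer: GM = 6.567 × 10^19 m³/s²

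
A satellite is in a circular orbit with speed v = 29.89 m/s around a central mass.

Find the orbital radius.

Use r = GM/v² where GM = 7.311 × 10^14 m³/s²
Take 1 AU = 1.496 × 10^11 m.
v = 29.89 m/s
GM = 7.311 × 10^14 m³/s²
v² = 893.412 m²/s²
r = GM/v² = (7.311 × 10^14) / 893.412 = 8.18323 × 10^11 m ≈ 5.47 AU

Final answer: 5.47 AU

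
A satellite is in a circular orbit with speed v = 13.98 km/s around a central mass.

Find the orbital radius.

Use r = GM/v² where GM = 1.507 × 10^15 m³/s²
v = 13.98 km/s = 13980 m/s
GM = 1.507 × 10^15 m³/s²
v² = 1.9544 × 10^8 m²/s²
r = GM/v² = (1.507 × 10^15) / (1.9544 × 10^8) = 7.71079 × 10^6 m ≈ 7.711 Mm

Final answer: 7.711 Mm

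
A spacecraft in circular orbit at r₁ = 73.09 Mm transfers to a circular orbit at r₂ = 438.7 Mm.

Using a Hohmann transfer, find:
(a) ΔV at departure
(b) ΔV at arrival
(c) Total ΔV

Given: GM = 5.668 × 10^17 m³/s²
r₁ = 73.09 Mm = 7.309 × 10^7 m
r₂ = 438.7 Mm = 4.387 × 10^8 m
GM = 5.668 × 10^17 m³/s²
Transfer ellipse: a_t = (r₁ + r₂)/2 = 2.55895 × 10^8 m
Circular speed at r₁: v₁ = √(GM/r₁) = 88061.5 m/s
Transfer speed at r₁ (periapsis): v₁ₜ = √(GM(2/r₁ − 1/a_t)) = 115303 m/s
(a) ΔV₁ = v₁ₜ − v₁ = 27241.1 m/s ≈ 27.24 km/s
Circular speed at r₂: v₂ = √(GM/r₂) = 35944.4 m/s
Transfer speed at r₂ (apoapsis): v₂ₜ = √(GM(2/r₂ − 1/a_t)) = 19210.1 m/s
(b) ΔV₂ = v₂ − v₂ₜ = 16734.3 m/s ≈ 16.73 km/s
(c) ΔV_total = ΔV₁ + ΔV₂ = 43975.4 m/s ≈ 43.98 km/s

Final answer:
(a) ΔV₁ = 27.24 km/s
(b) ΔV₂ = 16.73 km/s
(c) ΔV_total = 43.98 km/s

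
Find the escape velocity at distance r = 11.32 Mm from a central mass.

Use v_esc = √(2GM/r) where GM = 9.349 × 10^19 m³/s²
r = 11.32 Mm = 1.132 × 10^7 m
GM = 9.349 × 10^19 m³/s²
2GM/r = 2 × (9.349 × 10^19) / (1.132 × 10^7) = 1.65177 × 10^13 m²/s²
v_esc = √(2GM/r) = 4.06419 × 10^6 m/s ≈ 4064 km/s

Final answer: 4064 km/s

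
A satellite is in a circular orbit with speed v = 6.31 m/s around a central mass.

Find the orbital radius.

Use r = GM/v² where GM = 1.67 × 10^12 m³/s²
v = 6.31 m/s
GM = 1.67 × 10^12 m³/s²
v² = 39.8161 m²/s²
r = GM/v² = (1.67 × 10^12) / 39.8161 = 4.19428 × 10^10 m ≈ 4.194 × 10^10 m

Final answer: 4.194 × 10^10 m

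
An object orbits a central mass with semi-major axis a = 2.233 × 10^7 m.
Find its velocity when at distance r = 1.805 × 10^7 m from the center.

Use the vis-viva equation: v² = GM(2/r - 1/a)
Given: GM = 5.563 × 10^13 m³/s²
a = 2.233 × 10^7 m
r = 1.805 × 10^7 m
GM = 5.563 × 10^13 m³/s²
2/r − 1/a = 1.10803 × 10^-7 − 4.47828 × 10^-8 = 6.60205 × 10^-8 m⁻¹
v² = GM (2/r − 1/a) = 3.67272 × 10^6 m²/s²
v = 1916.43 m/s ≈ 1.916 km/s

Final answer: 1.916 km/s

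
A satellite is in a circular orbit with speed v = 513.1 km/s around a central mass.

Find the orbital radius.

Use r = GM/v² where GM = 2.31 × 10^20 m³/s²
v = 513.1 km/s = 513100 m/s
GM = 2.31 × 10^20 m³/s²
v² = 2.63272 × 10^11 m²/s²
r = GM/v² = (2.31 × 10^20) / (2.63272 × 10^11) = 8.77421 × 10^8 m ≈ 877.4 Mm

Final answer: 877.4 Mm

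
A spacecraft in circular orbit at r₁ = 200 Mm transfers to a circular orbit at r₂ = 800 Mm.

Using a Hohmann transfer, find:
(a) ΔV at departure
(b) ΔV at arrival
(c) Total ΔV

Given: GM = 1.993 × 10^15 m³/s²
r₁ = 200 Mm = 2 × 10^8 m
r₂ = 800 Mm = 8 × 10^8 m
GM = 1.993 × 10^15 m³/s²
Transfer ellipse: a_t = (r₁ + r₂)/2 = 5 × 10^8 m
Circular speed at r₁: v₁ = √(GM/r₁) = 3156.74 m/s
Transfer speed at r₁ (periapsis): v₁ₜ = √(GM(2/r₁ − 1/a_t)) = 3992.99 m/s
(a) ΔV₁ = v₁ₜ − v₁ = 836.255 m/s ≈ 836.3 m/s
Circular speed at r₂: v₂ = √(GM/r₂) = 1578.37 m/s
Transfer speed at r₂ (apoapsis): v₂ₜ = √(GM(2/r₂ − 1/a_t)) = 998.248 m/s
(b) ΔV₂ = v₂ − v₂ₜ = 580.121 m/s ≈ 580.1 m/s
(c) ΔV_total = ΔV₁ + ΔV₂ = 1416.38 m/s ≈ 1.416 km/s

Final answer:
(a) ΔV₁ = 836.3 m/s
(b) ΔV₂ = 580.1 m/s
(c) ΔV_total = 1.416 km/s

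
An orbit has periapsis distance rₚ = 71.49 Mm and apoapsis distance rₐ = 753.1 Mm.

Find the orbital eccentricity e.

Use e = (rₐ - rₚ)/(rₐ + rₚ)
rₚ = 71.49 Mm = 7.149 × 10^7 m
rₐ = 753.1 Mm = 7.531 × 10^8 m
rₐ − rₚ = 6.8161 × 10^8 m
rₐ + rₚ = 8.2459 × 10^8 m
e = (rₐ − rₚ)/(rₐ + rₚ) = 0.826605

Final answer: e = 0.8266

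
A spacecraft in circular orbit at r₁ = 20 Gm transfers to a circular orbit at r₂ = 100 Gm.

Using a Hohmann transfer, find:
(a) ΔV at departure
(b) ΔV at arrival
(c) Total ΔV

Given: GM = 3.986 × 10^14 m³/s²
r₁ = 20 Gm = 2 × 10^10 m
r₂ = 100 Gm = 1 × 10^11 m
GM = 3.986 × 10^14 m³/s²
Transfer ellipse: a_t = (r₁ + r₂)/2 = 6 × 10^10 m
Circular speed at r₁: v₁ = √(GM/r₁) = 141.174 m/s
Transfer speed at r₁ (periapsis): v₁ₜ = √(GM(2/r₁ − 1/a_t)) = 182.254 m/s
(a) ΔV₁ = v₁ₜ − v₁ = 41.0807 m/s ≈ 41.08 m/s
Circular speed at r₂: v₂ = √(GM/r₂) = 63.1348 m/s
Transfer speed at r₂ (apoapsis): v₂ₜ = √(GM(2/r₂ − 1/a_t)) = 36.4509 m/s
(b) ΔV₂ = v₂ − v₂ₜ = 26.6839 m/s ≈ 26.68 m/s
(c) ΔV_total = ΔV₁ + ΔV₂ = 67.7646 m/s ≈ 67.76 m/s

Final answer:
(a) ΔV₁ = 41.08 m/s
(b) ΔV₂ = 26.68 m/s
(c) ΔV_total = 67.76 m/s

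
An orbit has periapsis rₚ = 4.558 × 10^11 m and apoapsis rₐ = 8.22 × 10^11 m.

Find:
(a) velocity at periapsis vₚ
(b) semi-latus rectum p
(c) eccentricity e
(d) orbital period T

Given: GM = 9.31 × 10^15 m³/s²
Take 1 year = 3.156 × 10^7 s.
rₚ = 4.558 × 10^11 m
rₐ = 8.22 × 10^11 m
GM = 9.31 × 10^15 m³/s²
a = (rₚ + rₐ)/2 = 6.389 × 10^11 m
e = (rₐ − rₚ)/(rₐ + rₚ) = (3.662 × 10^11) / (1.2778 × 10^12) = 0.286586
(a) vₚ² = GM (2/rₚ − 1/a) = 9.31 × 10^15 × (4.38789 × 10^-12 − 1.56519 × 10^-12) = 26279.3 m²/s²;  vₚ = 162.109 m/s ≈ 162.1 m/s
(b) 1 − e² = 0.917868;  p = a(1 − e²) = 6.389 × 10^11 × 0.917868 = 5.86426 × 10^11 m ≈ 5.864 × 10^11 m
(c) e = 0.286586 ≈ 0.2866
(d) a³ = 2.60795 × 10^35 m³;  T = 2π √(a³/GM) = 2π × 5.29267 × 10^9 s = 3.32548 × 10^10 s ≈ 1054 years

Final answer:
(a) velocity at periapsis vₚ = 162.1 m/s
(b) semi-latus rectum p = 5.864 × 10^11 m
(c) eccentricity e = 0.2866
(d) orbital period T = 1054 years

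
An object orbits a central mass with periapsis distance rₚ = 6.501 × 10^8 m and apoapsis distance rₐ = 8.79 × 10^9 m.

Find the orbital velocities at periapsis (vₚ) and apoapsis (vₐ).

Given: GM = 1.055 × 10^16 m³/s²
rₚ = 6.501 × 10^8 m
rₐ = 8.79 × 10^9 m
GM = 1.055 × 10^16 m³/s²
a = (rₚ + rₐ)/2 = 4.72005 × 10^9 m
Vis-viva: v² = GM (2/r − 1/a)
vₚ² = 1.055 × 10^16 × (3.07645 × 10^-9 − 2.11862 × 10^-10) = 3.02214 × 10^7 m²/s²
vₚ = 5497.4 m/s ≈ 5.497 km/s
vₐ² = 1.055 × 10^16 × (2.27531 × 10^-10 − 2.11862 × 10^-10) = 165309 m²/s²
vₐ = 406.582 m/s ≈ 406.6 m/s

Final answer: vₚ = 5.497 km/s, vₐ = 406.6 m/s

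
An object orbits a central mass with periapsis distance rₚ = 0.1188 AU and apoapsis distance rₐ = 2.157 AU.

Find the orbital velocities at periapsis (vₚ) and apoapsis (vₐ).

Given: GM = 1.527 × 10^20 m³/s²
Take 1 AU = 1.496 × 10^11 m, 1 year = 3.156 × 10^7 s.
rₚ = 0.1188 AU = 1.77725 × 10^10 m
rₐ = 2.157 AU = 3.22687 × 10^11 m
GM = 1.527 × 10^20 m³/s²
a = (rₚ + rₐ)/2 = 1.7023 × 10^11 m
Vis-viva: v² = GM (2/r − 1/a)
vₚ² = 1.527 × 10^20 × (1.12534 × 10^-10 − 5.87441 × 10^-12) = 1.62868 × 10^10 m²/s²
vₚ = 127620 m/s ≈ 26.92 AU/year
vₐ² = 1.527 × 10^20 × (6.19795 × 10^-12 − 5.87441 × 10^-12) = 4.94049 × 10^7 m²/s²
vₐ = 7028.86 m/s ≈ 1.483 AU/year

Final answer: vₚ = 26.92 AU/year, vₐ = 1.483 AU/year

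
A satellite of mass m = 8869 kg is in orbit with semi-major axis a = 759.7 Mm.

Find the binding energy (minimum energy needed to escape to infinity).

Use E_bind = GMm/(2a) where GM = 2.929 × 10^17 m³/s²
a = 759.7 Mm = 7.597 × 10^8 m
GM = 2.929 × 10^17 m³/s²
m = 8869 kg
GMm = 2.929 × 10^17 × 8869 = 2.59773 × 10^21 m³·kg/s²
2a = 1.5194 × 10^9 m
E_bind = GMm/(2a) = 1.70971 × 10^12 J ≈ 1.71 TJ

Final answer: 1.71 TJ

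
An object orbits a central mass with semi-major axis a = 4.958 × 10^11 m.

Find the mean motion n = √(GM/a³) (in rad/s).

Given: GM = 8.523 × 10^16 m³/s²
a = 4.958 × 10^11 m
GM = 8.523 × 10^16 m³/s²
a³ = 1.21876 × 10^35 m³
GM/a³ = (8.523 × 10^16) / (1.21876 × 10^35) = 6.99315 × 10^-19 s⁻²
n = √(GM/a³) = 8.36251 × 10^-10 rad/s ≈ 8.363 × 10^-10 rad/s

Final answer: n = 8.363 × 10^-10 rad/s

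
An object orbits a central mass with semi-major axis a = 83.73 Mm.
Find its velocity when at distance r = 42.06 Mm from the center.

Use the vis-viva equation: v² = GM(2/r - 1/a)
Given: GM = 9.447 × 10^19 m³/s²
a = 83.73 Mm = 8.373 × 10^7 m
r = 42.06 Mm = 4.206 × 10^7 m
GM = 9.447 × 10^19 m³/s²
2/r − 1/a = 4.75511 × 10^-8 − 1.19432 × 10^-8 = 3.5608 × 10^-8 m⁻¹
v² = GM (2/r − 1/a) = 3.36388 × 10^12 m²/s²
v = 1.83409 × 10^6 m/s ≈ 1834 km/s

Final answer: 1834 km/s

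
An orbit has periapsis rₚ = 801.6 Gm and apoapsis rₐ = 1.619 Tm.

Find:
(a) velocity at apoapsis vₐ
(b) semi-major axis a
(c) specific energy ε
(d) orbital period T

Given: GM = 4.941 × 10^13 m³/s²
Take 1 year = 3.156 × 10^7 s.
rₚ = 801.6 Gm = 8.016 × 10^11 m
rₐ = 1.619 Tm = 1.619 × 10^12 m
GM = 4.941 × 10^13 m³/s²
a = (rₚ + rₐ)/2 = 1.2103 × 10^12 m
e = (rₐ − rₚ)/(rₐ + rₚ) = (8.174 × 10^11) / (2.4206 × 10^12) = 0.337685
(a) vₐ² = GM (2/rₐ − 1/a) = 4.941 × 10^13 × (1.23533 × 10^-12 − 8.26241 × 10^-13) = 20.2131 m²/s²;  vₐ = 4.4959 m/s ≈ 4.496 m/s
(b) a = 1.2103 × 10^12 m ≈ 1.21 Tm
(c) 2a = 2.4206 × 10^12 m;  ε = −GM/(2a) = -20.4123 J/kg ≈ -20.41 J/kg
(d) a³ = 1.77288 × 10^36 m³;  T = 2π √(a³/GM) = 2π × 1.89423 × 10^11 s = 1.19018 × 10^12 s ≈ 3.771 × 10^4 years

Final answer:
(a) velocity at apoapsis vₐ = 4.496 m/s
(b) semi-major axis a = 1.21 Tm
(c) specific energy ε = -20.41 J/kg
(d) orbital period T = 3.771 × 10^4 years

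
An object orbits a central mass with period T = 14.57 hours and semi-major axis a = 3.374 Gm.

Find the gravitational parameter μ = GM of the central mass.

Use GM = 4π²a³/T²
T = 14.57 hours = 52452 s
a = 3.374 Gm = 3.374 × 10^9 m
a³ = 3.84092 × 10^28 m³
T² = 2.75121 × 10^9 s²
GM = 4π² × (3.84092 × 10^28) / (2.75121 × 10^9) = 5.51151 × 10^20 m³/s²
GM ≈ 5.512 × 10^20 m³/s²

Final answer: GM = 5.512 × 10^20 m³/s²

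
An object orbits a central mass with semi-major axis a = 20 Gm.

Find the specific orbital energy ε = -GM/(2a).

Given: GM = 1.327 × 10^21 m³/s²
a = 20 Gm = 2 × 10^10 m
GM = 1.327 × 10^21 m³/s²
2a = 4 × 10^10 m
ε = −GM/(2a) = -3.3175 × 10^10 J/kg ≈ -33.17 GJ/kg

Final answer: -33.17 GJ/kg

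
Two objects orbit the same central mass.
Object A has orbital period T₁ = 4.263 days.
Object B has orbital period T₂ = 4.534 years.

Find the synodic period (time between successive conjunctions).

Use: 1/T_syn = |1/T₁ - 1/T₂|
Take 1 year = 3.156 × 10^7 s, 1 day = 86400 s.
T₁ = 4.263 days = 368323 s
T₂ = 4.534 years = 1.43093 × 10^8 s
1/T₁ = 2.71501 × 10^-6 s⁻¹
1/T₂ = 6.98846 × 10^-9 s⁻¹
|1/T₁ − 1/T₂| = 2.70802 × 10^-6 s⁻¹
T_syn = 1 / |1/T₁ − 1/T₂| = 369274 s ≈ 4.274 days

Final answer: T_syn = 4.274 days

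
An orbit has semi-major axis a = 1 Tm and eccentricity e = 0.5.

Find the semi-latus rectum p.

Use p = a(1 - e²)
a = 1 Tm = 1 × 10^12 m
e = 0.5,  e² = 0.25,  1 − e² = 0.75
p = a(1 − e²) = 1 × 10^12 m × 0.75 = 7.5 × 10^11 m ≈ 750 Gm

Final answer: p = 750 Gm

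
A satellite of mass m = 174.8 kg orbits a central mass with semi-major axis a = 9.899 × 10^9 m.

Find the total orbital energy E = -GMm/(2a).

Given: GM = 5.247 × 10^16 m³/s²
a = 9.899 × 10^9 m
GM = 5.247 × 10^16 m³/s²
2a = 1.9798 × 10^10 m
GMm = 5.247 × 10^16 × 174.8 = 9.17176 × 10^18 m³·kg/s²
E = −GMm/(2a) = -4.63267 × 10^8 J ≈ -463.3 MJ

Final answer: -463.3 MJ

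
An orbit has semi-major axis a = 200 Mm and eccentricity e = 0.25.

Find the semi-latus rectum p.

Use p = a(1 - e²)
a = 200 Mm = 2 × 10^8 m
e = 0.25,  e² = 0.0625,  1 − e² = 0.9375
p = a(1 − e²) = 2 × 10^8 m × 0.9375 = 1.875 × 10^8 m ≈ 187.5 Mm

Final answer: p = 187.5 Mm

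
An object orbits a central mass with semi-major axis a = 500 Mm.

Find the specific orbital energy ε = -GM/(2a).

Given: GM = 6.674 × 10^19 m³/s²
a = 500 Mm = 5 × 10^8 m
GM = 6.674 × 10^19 m³/s²
2a = 1 × 10^9 m
ε = −GM/(2a) = -6.674 × 10^10 J/kg ≈ -66.74 GJ/kg

Final answer: -66.74 GJ/kg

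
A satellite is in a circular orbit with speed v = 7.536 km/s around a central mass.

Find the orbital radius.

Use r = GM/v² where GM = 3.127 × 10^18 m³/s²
v = 7.536 km/s = 7536 m/s
GM = 3.127 × 10^18 m³/s²
v² = 5.67913 × 10^7 m²/s²
r = GM/v² = (3.127 × 10^18) / (5.67913 × 10^7) = 5.50613 × 10^10 m ≈ 55.06 Gm

Final answer: 55.06 Gm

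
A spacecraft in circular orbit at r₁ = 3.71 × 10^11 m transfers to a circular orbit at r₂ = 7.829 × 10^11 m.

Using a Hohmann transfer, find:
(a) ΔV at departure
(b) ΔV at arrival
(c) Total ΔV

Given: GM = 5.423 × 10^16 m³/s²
r₁ = 3.71 × 10^11 m
r₂ = 7.829 × 10^11 m
GM = 5.423 × 10^16 m³/s²
Transfer ellipse: a_t = (r₁ + r₂)/2 = 5.7695 × 10^11 m
Circular speed at r₁: v₁ = √(GM/r₁) = 382.325 m/s
Transfer speed at r₁ (periapsis): v₁ₜ = √(GM(2/r₁ − 1/a_t)) = 445.366 m/s
(a) ΔV₁ = v₁ₜ − v₁ = 63.0407 m/s ≈ 63.04 m/s
Circular speed at r₂: v₂ = √(GM/r₂) = 263.188 m/s
Transfer speed at r₂ (apoapsis): v₂ₜ = √(GM(2/r₂ − 1/a_t)) = 211.05 m/s
(b) ΔV₂ = v₂ − v₂ₜ = 52.1388 m/s ≈ 52.14 m/s
(c) ΔV_total = ΔV₁ + ΔV₂ = 115.179 m/s ≈ 115.2 m/s

Final answer:
(a) ΔV₁ = 63.04 m/s
(b) ΔV₂ = 52.14 m/s
(c) ΔV_total = 115.2 m/s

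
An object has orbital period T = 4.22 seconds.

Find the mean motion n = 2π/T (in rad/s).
T = 4.22 seconds
n = 2π / 4.22 s = 1.48891 rad/s ≈ 1.489 rad/s

Final answer: n = 1.489 rad/s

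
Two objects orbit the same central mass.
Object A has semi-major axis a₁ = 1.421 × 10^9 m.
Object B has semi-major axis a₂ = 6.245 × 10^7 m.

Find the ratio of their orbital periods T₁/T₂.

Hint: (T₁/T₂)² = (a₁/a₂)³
a₁ = 1.421 × 10^9 m
a₂ = 6.245 × 10^7 m
a₁/a₂ = 22.7542
T₁/T₂ = (a₁/a₂)^(3/2) = (22.7542)^1.5 = 108.541

Final answer: T₁/T₂ = 108.5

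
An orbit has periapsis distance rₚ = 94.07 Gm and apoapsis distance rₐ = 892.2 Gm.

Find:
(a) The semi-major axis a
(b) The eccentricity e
rₚ = 94.07 Gm = 9.407 × 10^10 m
rₐ = 892.2 Gm = 8.922 × 10^11 m
(a) a = (rₚ + rₐ)/2 = 4.93135 × 10^11 m ≈ 493.1 Gm
(b) e = (rₐ − rₚ)/(rₐ + rₚ) = (7.9813 × 10^11) / (9.8627 × 10^11) = 0.809241

Final answer:
(a) a = 493.1 Gm
(b) e = 0.8092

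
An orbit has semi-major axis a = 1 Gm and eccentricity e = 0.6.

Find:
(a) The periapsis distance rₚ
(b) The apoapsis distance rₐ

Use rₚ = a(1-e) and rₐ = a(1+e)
a = 1 Gm = 1 × 10^9 m
e = 0.6:  1 − e = 0.4,  1 + e = 1.6
(a) rₚ = a(1 − e) = 1 × 10^9 m × 0.4 = 4 × 10^8 m ≈ 400 Mm
(b) rₐ = a(1 + e) = 1 × 10^9 m × 1.6 = 1.6 × 10^9 m ≈ 1.6 Gm

Final answer:
(a) rₚ = 400 Mm
(b) rₐ = 1.6 Gm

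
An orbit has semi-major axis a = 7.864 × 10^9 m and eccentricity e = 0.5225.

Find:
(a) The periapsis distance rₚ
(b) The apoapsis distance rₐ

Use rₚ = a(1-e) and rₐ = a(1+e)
a = 7.864 × 10^9 m
e = 0.5225:  1 − e = 0.4775,  1 + e = 1.5225
(a) rₚ = a(1 − e) = 7.864 × 10^9 m × 0.4775 = 3.75506 × 10^9 m ≈ 3.755 × 10^9 m
(b) rₐ = a(1 + e) = 7.864 × 10^9 m × 1.5225 = 1.19729 × 10^10 m ≈ 1.197 × 10^10 m

Final answer:
(a) rₚ = 3.755 × 10^9 m
(b) rₐ = 1.197 × 10^10 m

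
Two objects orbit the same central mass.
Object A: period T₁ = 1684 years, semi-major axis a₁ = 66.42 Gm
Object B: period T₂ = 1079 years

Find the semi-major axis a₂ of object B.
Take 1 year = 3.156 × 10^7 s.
T₁ = 1684 years = 5.3147 × 10^10 s
T₂ = 1079 years = 3.40532 × 10^10 s
a₁ = 66.42 Gm = 6.642 × 10^10 m
Kepler's third law: (T₂/T₁)² = (a₂/a₁)³  ⇒  a₂ = a₁ (T₂/T₁)^(2/3)
T₂/T₁ = 0.640736
(T₂/T₁)^(2/3) = 0.743224
a₂ = 6.642 × 10^10 m × 0.743224 = 4.93649 × 10^10 m ≈ 49.36 Gm

Final answer: a₂ = 49.36 Gm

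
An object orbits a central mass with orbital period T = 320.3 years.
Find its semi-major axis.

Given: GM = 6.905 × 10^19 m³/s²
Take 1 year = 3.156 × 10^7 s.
T = 320.3 years = 1.01087 × 10^10 s
GM = 6.905 × 10^19 m³/s²
Kepler's third law: a³ = GM T² / (4π²)
T² = 1.02185 × 10^20 s²
a³ = (6.905 × 10^19) × (1.02185 × 10^20) / (4π²) = 1.78728 × 10^38 m³
a = (a³)^(1/3) = 5.63288 × 10^12 m ≈ 5.633 Tm

Final answer: 5.633 Tm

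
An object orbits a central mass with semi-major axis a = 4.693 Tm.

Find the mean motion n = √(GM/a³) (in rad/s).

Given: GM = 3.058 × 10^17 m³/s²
a = 4.693 Tm = 4.693 × 10^12 m
GM = 3.058 × 10^17 m³/s²
a³ = 1.0336 × 10^38 m³
GM/a³ = (3.058 × 10^17) / (1.0336 × 10^38) = 2.9586 × 10^-21 s⁻²
n = √(GM/a³) = 5.4393 × 10^-11 rad/s ≈ 5.439 × 10^-11 rad/s

Final answer: n = 5.439 × 10^-11 rad/s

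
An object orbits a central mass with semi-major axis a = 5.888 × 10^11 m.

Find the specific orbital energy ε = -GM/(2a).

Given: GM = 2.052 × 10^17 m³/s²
a = 5.888 × 10^11 m
GM = 2.052 × 10^17 m³/s²
2a = 1.1776 × 10^12 m
ε = −GM/(2a) = -174253 J/kg ≈ -174.3 kJ/kg

Final answer: -174.3 kJ/kg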